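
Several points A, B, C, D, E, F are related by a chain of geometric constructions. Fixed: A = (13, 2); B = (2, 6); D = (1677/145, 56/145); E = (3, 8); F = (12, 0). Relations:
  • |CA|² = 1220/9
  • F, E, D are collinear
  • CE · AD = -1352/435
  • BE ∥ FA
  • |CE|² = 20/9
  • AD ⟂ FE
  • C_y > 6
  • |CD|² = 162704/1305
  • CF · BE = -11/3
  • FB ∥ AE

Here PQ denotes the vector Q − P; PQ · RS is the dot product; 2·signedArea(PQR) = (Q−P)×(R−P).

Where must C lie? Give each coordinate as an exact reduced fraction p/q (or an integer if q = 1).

1. C_x = 7/3  [CF · BE = -11/3 ∩ CE · AD = -1352/435]
2. C_y = 20/3  [CF · BE = -11/3 ∩ CE · AD = -1352/435]
   → C = (7/3, 20/3)

C = (7/3, 20/3)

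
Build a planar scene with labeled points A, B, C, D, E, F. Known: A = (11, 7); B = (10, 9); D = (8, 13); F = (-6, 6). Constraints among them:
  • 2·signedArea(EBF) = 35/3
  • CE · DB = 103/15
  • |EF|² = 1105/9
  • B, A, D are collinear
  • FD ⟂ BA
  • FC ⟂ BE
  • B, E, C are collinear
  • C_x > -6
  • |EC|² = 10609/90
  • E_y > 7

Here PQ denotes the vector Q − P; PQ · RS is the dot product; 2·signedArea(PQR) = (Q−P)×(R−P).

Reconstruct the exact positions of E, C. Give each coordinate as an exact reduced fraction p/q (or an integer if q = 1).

1. E_x = 5  [line 3·x + -16·y + 307/3 = 0 ∩ |EF|² = 1105/9]
2. E_y = 22/3  [line 3·x + -16·y + 307/3 = 0 ∩ |EF|² = 1105/9]
   → E = (5, 22/3)
3. C_x = -53/10  [B, E, C are collinear ∩ FC ⟂ BE]
4. C_y = 39/10  [B, E, C are collinear ∩ FC ⟂ BE]
   → C = (-53/10, 39/10)

C = (-53/10, 39/10)
E = (5, 22/3)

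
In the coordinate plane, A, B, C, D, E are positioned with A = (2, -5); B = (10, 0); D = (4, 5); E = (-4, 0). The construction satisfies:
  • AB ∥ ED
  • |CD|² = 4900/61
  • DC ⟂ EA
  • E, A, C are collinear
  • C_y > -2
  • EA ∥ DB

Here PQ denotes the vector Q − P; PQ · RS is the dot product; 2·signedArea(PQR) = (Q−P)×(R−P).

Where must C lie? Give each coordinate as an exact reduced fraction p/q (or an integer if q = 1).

1. C_x = -106/61  [E, A, C are collinear ∩ DC ⟂ EA]
2. C_y = -115/61  [E, A, C are collinear ∩ DC ⟂ EA]
   → C = (-106/61, -115/61)

C = (-106/61, -115/61)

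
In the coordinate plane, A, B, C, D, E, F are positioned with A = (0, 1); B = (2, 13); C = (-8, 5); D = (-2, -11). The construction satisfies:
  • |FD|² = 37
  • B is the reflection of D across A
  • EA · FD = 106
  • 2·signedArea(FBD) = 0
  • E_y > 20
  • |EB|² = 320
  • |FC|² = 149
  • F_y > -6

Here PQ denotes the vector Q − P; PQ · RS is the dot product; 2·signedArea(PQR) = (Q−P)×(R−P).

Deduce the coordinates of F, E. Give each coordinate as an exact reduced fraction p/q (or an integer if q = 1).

E = (-14, 21)
F = (-1, -5)

1. F_x = -1  [line 24·x + -4·y + 4 = 0 ∩ |FD|² = 37]
2. F_y = -5  [line 24·x + -4·y + 4 = 0 ∩ |FD|² = 37]
   → F = (-1, -5)
3. E_x = -14  [line 1·x + 6·y + -112 = 0 ∩ |EB|² = 320]
4. E_y = 21  [line 1·x + 6·y + -112 = 0 ∩ |EB|² = 320]
   → E = (-14, 21)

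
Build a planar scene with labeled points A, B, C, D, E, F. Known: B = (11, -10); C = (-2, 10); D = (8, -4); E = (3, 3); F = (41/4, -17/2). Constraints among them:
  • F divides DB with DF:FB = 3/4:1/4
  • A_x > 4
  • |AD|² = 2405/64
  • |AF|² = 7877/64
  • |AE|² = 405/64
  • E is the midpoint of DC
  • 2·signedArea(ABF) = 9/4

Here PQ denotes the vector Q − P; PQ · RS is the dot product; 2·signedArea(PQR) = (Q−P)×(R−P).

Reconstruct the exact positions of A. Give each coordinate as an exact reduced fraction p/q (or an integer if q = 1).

1. A_x = 33/8  [line -3/2·x + -3/4·y + 27/4 = 0 ∩ |AE|² = 405/64]
2. A_y = 3/4  [line -3/2·x + -3/4·y + 27/4 = 0 ∩ |AE|² = 405/64]
   → A = (33/8, 3/4)

A = (33/8, 3/4)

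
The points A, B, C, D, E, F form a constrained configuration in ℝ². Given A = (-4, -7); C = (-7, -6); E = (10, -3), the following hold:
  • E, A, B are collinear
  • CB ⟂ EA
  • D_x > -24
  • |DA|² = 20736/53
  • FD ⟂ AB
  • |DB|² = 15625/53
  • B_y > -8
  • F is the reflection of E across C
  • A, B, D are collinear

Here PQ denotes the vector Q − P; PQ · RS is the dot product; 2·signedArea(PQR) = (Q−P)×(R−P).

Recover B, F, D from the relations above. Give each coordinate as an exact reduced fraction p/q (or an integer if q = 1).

B = (-345/53, -409/53)
D = (-1220/53, -659/53)
F = (-24, -9)

1. B_x = -345/53  [E, A, B are collinear ∩ CB ⟂ EA]
2. B_y = -409/53  [E, A, B are collinear ∩ CB ⟂ EA]
   → B = (-345/53, -409/53)
3. F_x = -24  [F is the reflection of E across C]
4. F_y = -9  [F is the reflection of E across C]
   → F = (-24, -9)
5. D_x = -1220/53  [A, B, D are collinear ∩ FD ⟂ AB]
6. D_y = -659/53  [A, B, D are collinear ∩ FD ⟂ AB]
   → D = (-1220/53, -659/53)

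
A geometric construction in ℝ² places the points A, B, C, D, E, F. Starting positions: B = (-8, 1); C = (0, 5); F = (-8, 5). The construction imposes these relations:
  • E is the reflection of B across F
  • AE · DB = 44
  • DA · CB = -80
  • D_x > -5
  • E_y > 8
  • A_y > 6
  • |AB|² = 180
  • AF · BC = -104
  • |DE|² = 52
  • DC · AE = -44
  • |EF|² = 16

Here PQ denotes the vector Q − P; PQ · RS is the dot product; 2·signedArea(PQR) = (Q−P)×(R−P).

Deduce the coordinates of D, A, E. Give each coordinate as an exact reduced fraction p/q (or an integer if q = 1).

1. A_x = 4  [line -8·x + -4·y + 60 = 0 ∩ |AB|² = 180]
2. A_y = 7  [line -8·x + -4·y + 60 = 0 ∩ |AB|² = 180]
   → A = (4, 7)
3. E_x = -8  [E is the reflection of B across F]
4. E_y = 9  [E is the reflection of B across F]
   → E = (-8, 9)
5. D_x = -4  [DC · AE = -44 ∩ DA · CB = -80]
6. D_y = 3  [DC · AE = -44 ∩ DA · CB = -80]
   → D = (-4, 3)

A = (4, 7)
D = (-4, 3)
E = (-8, 9)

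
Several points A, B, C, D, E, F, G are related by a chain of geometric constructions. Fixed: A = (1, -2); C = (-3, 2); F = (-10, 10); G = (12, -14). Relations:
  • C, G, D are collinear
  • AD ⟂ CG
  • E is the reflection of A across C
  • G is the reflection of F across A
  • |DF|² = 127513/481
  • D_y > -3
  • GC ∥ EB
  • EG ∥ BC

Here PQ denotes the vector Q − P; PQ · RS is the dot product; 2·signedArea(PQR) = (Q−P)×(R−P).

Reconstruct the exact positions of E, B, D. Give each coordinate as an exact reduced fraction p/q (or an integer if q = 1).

B = (-22, 22)
D = (417/481, -1022/481)
E = (-7, 6)

1. E_x = -7  [E is the reflection of A across C]
2. E_y = 6  [E is the reflection of A across C]
   → E = (-7, 6)
3. B_x = -22  [EG ∥ BC ∩ GC ∥ EB]
4. B_y = 22  [EG ∥ BC ∩ GC ∥ EB]
   → B = (-22, 22)
5. D_x = 417/481  [C, G, D are collinear ∩ AD ⟂ CG]
6. D_y = -1022/481  [C, G, D are collinear ∩ AD ⟂ CG]
   → D = (417/481, -1022/481)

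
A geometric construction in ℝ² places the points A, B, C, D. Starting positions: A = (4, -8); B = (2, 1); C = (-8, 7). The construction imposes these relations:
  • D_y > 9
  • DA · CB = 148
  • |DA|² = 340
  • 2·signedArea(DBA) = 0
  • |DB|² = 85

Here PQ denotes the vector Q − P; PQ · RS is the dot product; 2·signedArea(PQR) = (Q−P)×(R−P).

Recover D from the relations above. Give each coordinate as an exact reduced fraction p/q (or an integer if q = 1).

D = (0, 10)

1. D_x = 0  [2·signedArea(DBA) = 0 ∩ DA · CB = 148]
2. D_y = 10  [2·signedArea(DBA) = 0 ∩ DA · CB = 148]
   → D = (0, 10)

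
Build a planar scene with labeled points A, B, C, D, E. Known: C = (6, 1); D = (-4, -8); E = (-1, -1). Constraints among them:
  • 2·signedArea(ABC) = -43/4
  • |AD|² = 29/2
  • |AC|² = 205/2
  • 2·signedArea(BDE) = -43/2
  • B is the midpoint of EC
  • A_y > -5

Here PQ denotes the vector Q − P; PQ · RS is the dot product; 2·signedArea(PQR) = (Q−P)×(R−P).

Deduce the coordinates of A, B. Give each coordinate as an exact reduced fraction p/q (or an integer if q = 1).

A = (-5/2, -9/2)
B = (5/2, 0)

1. B_x = 5/2  [B is the midpoint of EC]
2. B_y = 0  [B is the midpoint of EC]
   → B = (5/2, 0)
3. A_x = -5/2  [line -1·x + 7/2·y + 53/4 = 0 ∩ |AD|² = 29/2]
4. A_y = -9/2  [line -1·x + 7/2·y + 53/4 = 0 ∩ |AD|² = 29/2]
   → A = (-5/2, -9/2)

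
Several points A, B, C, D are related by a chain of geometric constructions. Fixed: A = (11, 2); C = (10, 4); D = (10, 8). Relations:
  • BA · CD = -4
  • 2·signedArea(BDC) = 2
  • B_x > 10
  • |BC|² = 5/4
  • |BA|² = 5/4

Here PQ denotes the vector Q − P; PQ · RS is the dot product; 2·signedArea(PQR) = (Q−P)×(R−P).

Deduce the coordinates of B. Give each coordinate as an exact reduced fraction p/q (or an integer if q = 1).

1. B_x = 21/2  [2·signedArea(BDC) = 2 ∩ BA · CD = -4]
2. B_y = 3  [2·signedArea(BDC) = 2 ∩ BA · CD = -4]
   → B = (21/2, 3)

B = (21/2, 3)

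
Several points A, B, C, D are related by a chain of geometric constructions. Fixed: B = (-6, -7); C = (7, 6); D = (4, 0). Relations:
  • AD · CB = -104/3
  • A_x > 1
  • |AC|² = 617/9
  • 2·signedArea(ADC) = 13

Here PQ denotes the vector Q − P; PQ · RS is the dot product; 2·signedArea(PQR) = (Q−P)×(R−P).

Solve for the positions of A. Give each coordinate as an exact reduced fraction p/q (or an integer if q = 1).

1. A_x = 5/3  [2·signedArea(ADC) = 13 ∩ AD · CB = -104/3]
2. A_y = -1/3  [2·signedArea(ADC) = 13 ∩ AD · CB = -104/3]
   → A = (5/3, -1/3)

A = (5/3, -1/3)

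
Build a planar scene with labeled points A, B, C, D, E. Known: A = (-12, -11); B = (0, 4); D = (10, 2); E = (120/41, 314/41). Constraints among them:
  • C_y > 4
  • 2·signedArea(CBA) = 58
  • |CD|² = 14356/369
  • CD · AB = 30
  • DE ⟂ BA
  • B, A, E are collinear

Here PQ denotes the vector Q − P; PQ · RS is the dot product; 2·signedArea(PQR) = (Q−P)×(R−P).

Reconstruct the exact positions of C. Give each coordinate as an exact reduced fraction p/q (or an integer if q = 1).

C = (530/123, 560/123)

1. C_x = 530/123  [2·signedArea(CBA) = 58 ∩ CD · AB = 30]
2. C_y = 560/123  [2·signedArea(CBA) = 58 ∩ CD · AB = 30]
   → C = (530/123, 560/123)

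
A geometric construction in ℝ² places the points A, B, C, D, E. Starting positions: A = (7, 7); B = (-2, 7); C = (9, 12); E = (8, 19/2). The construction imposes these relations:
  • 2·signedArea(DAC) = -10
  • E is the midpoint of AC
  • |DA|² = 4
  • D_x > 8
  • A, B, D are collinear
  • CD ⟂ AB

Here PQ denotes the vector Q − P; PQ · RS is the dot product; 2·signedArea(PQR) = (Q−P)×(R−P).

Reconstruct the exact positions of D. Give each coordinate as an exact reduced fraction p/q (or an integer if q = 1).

1. D_x = 9  [A, B, D are collinear ∩ CD ⟂ AB]
2. D_y = 7  [A, B, D are collinear ∩ CD ⟂ AB]
   → D = (9, 7)

D = (9, 7)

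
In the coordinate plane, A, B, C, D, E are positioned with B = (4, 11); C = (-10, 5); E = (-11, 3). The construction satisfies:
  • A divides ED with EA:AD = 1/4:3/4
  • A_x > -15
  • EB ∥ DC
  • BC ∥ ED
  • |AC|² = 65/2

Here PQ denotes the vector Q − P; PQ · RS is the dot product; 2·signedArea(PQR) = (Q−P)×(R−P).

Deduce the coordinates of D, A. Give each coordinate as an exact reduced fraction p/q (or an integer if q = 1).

A = (-29/2, 3/2)
D = (-25, -3)

1. D_x = -25  [EB ∥ DC ∩ BC ∥ ED]
2. D_y = -3  [EB ∥ DC ∩ BC ∥ ED]
   → D = (-25, -3)
3. A_x = -29/2  [A divides ED with EA:AD = 1/4:3/4]
4. A_y = 3/2  [A divides ED with EA:AD = 1/4:3/4]
   → A = (-29/2, 3/2)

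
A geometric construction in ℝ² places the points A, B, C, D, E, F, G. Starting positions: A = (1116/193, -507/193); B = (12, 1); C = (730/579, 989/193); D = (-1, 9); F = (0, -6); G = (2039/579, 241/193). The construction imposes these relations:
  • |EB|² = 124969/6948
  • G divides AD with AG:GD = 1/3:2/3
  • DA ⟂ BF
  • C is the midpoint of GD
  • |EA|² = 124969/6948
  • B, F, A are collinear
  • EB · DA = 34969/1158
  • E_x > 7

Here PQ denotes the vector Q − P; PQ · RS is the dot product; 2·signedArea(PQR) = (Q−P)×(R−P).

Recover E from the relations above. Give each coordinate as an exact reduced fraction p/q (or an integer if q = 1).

1. E_x = 8987/1158  [line -1309/193·x + 2244/193·y + 45815/1158 = 0 ∩ |EA|² = 124969/6948]
2. E_y = 217/193  [line -1309/193·x + 2244/193·y + 45815/1158 = 0 ∩ |EA|² = 124969/6948]
   → E = (8987/1158, 217/193)

E = (8987/1158, 217/193)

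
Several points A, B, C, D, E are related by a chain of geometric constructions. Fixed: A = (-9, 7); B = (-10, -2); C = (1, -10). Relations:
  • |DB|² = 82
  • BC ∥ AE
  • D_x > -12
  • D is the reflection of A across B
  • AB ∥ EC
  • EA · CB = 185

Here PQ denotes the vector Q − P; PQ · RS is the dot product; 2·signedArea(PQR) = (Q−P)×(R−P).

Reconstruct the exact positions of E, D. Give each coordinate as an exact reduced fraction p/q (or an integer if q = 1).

1. E_x = 2  [AB ∥ EC ∩ BC ∥ AE]
2. E_y = -1  [AB ∥ EC ∩ BC ∥ AE]
   → E = (2, -1)
3. D_x = -11  [D is the reflection of A across B]
4. D_y = -11  [D is the reflection of A across B]
   → D = (-11, -11)

D = (-11, -11)
E = (2, -1)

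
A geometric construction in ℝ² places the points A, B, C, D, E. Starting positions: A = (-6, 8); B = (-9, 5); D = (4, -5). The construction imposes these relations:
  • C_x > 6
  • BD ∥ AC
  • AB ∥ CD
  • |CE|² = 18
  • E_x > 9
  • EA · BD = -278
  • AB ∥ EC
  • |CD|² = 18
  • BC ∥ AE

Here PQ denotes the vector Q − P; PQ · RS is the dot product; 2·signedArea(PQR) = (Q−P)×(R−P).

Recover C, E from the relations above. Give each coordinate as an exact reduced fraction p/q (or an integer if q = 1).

C = (7, -2)
E = (10, 1)

1. C_x = 7  [AB ∥ CD ∩ BD ∥ AC]
2. C_y = -2  [AB ∥ CD ∩ BD ∥ AC]
   → C = (7, -2)
3. E_x = 10  [AB ∥ EC ∩ BC ∥ AE]
4. E_y = 1  [AB ∥ EC ∩ BC ∥ AE]
   → E = (10, 1)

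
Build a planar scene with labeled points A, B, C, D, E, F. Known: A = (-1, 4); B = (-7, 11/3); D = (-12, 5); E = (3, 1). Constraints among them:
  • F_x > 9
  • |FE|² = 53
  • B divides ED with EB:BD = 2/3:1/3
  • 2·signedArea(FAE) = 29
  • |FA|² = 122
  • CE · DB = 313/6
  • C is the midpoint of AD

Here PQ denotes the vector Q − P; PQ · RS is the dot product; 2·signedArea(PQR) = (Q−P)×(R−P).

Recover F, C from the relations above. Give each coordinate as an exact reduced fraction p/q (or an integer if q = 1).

1. F_x = 10  [line 3·x + 4·y + -42 = 0 ∩ |FA|² = 122]
2. F_y = 3  [line 3·x + 4·y + -42 = 0 ∩ |FA|² = 122]
   → F = (10, 3)
3. C_x = -13/2  [C is the midpoint of AD]
4. C_y = 9/2  [C is the midpoint of AD]
   → C = (-13/2, 9/2)

C = (-13/2, 9/2)
F = (10, 3)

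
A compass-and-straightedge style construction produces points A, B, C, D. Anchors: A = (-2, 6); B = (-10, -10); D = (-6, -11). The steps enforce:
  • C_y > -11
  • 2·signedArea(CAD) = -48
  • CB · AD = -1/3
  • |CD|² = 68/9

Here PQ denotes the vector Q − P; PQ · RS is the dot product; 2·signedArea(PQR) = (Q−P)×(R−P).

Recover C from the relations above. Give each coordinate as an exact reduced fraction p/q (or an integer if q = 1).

1. C_x = -26/3  [2·signedArea(CAD) = -48 ∩ CB · AD = -1/3]
2. C_y = -31/3  [2·signedArea(CAD) = -48 ∩ CB · AD = -1/3]
   → C = (-26/3, -31/3)

C = (-26/3, -31/3)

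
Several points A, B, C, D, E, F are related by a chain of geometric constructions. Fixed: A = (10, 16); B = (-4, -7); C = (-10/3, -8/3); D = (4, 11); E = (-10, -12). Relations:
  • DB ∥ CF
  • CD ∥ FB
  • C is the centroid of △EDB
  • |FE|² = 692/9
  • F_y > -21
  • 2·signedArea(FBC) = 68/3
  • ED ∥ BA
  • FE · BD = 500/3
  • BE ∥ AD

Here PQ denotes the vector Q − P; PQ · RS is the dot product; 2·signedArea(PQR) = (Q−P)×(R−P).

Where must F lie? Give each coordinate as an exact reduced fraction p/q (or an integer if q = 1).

F = (-34/3, -62/3)

1. F_x = -34/3  [CD ∥ FB ∩ DB ∥ CF]
2. F_y = -62/3  [CD ∥ FB ∩ DB ∥ CF]
   → F = (-34/3, -62/3)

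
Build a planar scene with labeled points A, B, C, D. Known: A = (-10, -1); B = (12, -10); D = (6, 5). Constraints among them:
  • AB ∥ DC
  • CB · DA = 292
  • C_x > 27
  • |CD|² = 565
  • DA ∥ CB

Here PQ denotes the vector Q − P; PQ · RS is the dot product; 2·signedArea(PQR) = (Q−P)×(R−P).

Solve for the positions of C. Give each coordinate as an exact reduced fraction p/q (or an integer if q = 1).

C = (28, -4)

1. C_x = 28  [DA ∥ CB ∩ AB ∥ DC]
2. C_y = -4  [DA ∥ CB ∩ AB ∥ DC]
   → C = (28, -4)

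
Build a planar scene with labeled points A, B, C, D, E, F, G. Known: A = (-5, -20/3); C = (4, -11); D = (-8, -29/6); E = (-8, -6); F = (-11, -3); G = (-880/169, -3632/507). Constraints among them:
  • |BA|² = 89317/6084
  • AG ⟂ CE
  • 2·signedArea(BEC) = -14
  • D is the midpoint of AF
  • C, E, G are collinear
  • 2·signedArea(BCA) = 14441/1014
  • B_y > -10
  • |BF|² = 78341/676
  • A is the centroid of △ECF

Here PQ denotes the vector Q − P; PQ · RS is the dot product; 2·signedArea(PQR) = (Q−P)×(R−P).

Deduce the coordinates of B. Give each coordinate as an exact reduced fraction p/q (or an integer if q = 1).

B = (-408/169, -3209/338)

1. B_x = -408/169  [2·signedArea(BCA) = 14441/1014 ∩ 2·signedArea(BEC) = -14]
2. B_y = -3209/338  [2·signedArea(BCA) = 14441/1014 ∩ 2·signedArea(BEC) = -14]
   → B = (-408/169, -3209/338)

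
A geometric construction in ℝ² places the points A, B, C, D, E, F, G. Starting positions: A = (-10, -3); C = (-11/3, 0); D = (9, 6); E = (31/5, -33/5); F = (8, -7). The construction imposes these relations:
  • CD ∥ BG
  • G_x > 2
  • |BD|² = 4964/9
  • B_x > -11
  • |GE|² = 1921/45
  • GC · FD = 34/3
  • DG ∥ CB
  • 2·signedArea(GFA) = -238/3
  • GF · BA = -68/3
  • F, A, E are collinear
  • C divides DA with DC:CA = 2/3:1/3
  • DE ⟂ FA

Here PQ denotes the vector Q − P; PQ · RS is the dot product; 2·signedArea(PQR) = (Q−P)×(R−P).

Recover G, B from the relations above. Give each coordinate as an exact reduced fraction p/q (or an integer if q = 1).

B = (-31/3, -22/3)
G = (7/3, -4/3)

1. G_x = 7/3  [2·signedArea(GFA) = -238/3 ∩ GC · FD = 34/3]
2. G_y = -4/3  [2·signedArea(GFA) = -238/3 ∩ GC · FD = 34/3]
   → G = (7/3, -4/3)
3. B_x = -31/3  [GF · BA = -68/3 ∩ CD ∥ BG]
4. B_y = -22/3  [GF · BA = -68/3 ∩ CD ∥ BG]
   → B = (-31/3, -22/3)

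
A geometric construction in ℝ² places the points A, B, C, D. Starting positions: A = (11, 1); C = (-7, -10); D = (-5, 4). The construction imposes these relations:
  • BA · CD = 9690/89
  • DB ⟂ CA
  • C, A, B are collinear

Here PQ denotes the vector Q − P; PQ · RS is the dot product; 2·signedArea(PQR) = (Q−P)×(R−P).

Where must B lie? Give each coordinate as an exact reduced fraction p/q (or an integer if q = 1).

1. B_x = 61/89  [C, A, B are collinear ∩ DB ⟂ CA]
2. B_y = -472/89  [C, A, B are collinear ∩ DB ⟂ CA]
   → B = (61/89, -472/89)

B = (61/89, -472/89)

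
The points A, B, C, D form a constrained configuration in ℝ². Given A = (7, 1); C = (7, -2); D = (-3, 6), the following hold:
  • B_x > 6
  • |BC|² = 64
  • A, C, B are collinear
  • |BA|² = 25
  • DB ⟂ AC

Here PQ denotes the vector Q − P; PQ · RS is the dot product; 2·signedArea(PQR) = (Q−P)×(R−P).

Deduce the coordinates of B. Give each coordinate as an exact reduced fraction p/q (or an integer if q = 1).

B = (7, 6)

1. B_x = 7  [A, C, B are collinear ∩ DB ⟂ AC]
2. B_y = 6  [A, C, B are collinear ∩ DB ⟂ AC]
   → B = (7, 6)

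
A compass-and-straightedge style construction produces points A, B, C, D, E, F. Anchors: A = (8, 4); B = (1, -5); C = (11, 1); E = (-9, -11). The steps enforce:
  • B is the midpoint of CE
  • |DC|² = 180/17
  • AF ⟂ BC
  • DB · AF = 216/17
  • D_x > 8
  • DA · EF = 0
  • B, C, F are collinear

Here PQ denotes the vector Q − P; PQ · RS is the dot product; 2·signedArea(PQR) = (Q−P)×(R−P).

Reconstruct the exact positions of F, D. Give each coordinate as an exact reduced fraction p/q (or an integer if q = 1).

D = (145/17, 53/17)
F = (172/17, 8/17)

1. F_x = 172/17  [B, C, F are collinear ∩ AF ⟂ BC]
2. F_y = 8/17  [B, C, F are collinear ∩ AF ⟂ BC]
   → F = (172/17, 8/17)
3. D_x = 145/17  [DA · EF = 0 ∩ DB · AF = 216/17]
4. D_y = 53/17  [DA · EF = 0 ∩ DB · AF = 216/17]
   → D = (145/17, 53/17)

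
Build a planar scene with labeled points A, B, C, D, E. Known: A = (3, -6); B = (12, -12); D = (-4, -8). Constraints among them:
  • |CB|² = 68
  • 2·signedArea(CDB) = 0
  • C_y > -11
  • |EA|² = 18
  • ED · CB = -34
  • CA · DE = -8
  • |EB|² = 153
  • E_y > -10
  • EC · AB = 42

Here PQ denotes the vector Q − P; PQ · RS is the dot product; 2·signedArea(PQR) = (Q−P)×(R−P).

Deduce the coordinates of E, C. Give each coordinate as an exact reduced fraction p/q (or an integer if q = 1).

C = (4, -10)
E = (0, -9)

1. C_x = 4  [line 4·x + 16·y + 144 = 0 ∩ |CB|² = 68]
2. C_y = -10  [line 4·x + 16·y + 144 = 0 ∩ |CB|² = 68]
   → C = (4, -10)
3. E_x = 0  [ED · CB = -34 ∩ CA · DE = -8]
4. E_y = -9  [ED · CB = -34 ∩ CA · DE = -8]
   → E = (0, -9)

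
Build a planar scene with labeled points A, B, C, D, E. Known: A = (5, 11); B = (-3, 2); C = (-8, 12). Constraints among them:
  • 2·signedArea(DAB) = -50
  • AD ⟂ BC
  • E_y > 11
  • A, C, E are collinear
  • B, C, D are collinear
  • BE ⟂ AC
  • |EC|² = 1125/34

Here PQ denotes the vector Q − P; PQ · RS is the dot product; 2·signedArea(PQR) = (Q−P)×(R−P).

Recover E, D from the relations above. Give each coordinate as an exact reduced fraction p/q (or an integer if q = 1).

D = (-5, 6)
E = (-77/34, 393/34)

1. E_x = -77/34  [A, C, E are collinear ∩ BE ⟂ AC]
2. E_y = 393/34  [A, C, E are collinear ∩ BE ⟂ AC]
   → E = (-77/34, 393/34)
3. D_x = -5  [B, C, D are collinear ∩ AD ⟂ BC]
4. D_y = 6  [B, C, D are collinear ∩ AD ⟂ BC]
   → D = (-5, 6)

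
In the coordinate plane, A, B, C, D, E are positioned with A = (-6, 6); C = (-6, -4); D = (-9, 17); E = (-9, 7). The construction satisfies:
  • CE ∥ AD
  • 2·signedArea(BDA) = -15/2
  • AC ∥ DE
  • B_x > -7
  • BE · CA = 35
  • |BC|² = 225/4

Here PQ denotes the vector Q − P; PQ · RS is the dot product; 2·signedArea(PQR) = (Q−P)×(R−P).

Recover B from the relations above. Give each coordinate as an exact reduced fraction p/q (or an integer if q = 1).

B = (-6, 7/2)

1. B_x = -6  [2·signedArea(BDA) = -15/2 ∩ BE · CA = 35]
2. B_y = 7/2  [2·signedArea(BDA) = -15/2 ∩ BE · CA = 35]
   → B = (-6, 7/2)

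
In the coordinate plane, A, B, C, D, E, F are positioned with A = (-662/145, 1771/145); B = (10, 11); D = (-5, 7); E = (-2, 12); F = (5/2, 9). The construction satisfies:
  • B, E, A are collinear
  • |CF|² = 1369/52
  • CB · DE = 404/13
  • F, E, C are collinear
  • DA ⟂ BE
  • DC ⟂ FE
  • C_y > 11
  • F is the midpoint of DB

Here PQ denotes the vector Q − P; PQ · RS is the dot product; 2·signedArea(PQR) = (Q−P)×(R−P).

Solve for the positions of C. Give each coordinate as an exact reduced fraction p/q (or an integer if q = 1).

C = (-23/13, 154/13)

1. C_x = -23/13  [F, E, C are collinear ∩ DC ⟂ FE]
2. C_y = 154/13  [F, E, C are collinear ∩ DC ⟂ FE]
   → C = (-23/13, 154/13)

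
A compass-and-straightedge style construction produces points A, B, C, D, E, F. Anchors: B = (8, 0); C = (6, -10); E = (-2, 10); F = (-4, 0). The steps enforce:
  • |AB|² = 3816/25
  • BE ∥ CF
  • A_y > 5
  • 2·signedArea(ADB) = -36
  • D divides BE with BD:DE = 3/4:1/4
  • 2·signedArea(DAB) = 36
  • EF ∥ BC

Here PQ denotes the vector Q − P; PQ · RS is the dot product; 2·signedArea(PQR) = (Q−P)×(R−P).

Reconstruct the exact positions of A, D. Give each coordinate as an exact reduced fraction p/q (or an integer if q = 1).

1. D_x = 1/2  [D divides BE with BD:DE = 3/4:1/4]
2. D_y = 15/2  [D divides BE with BD:DE = 3/4:1/4]
   → D = (1/2, 15/2)
3. A_x = -14/5  [line 15/2·x + 15/2·y + -24 = 0 ∩ |AB|² = 3816/25]
4. A_y = 6  [line 15/2·x + 15/2·y + -24 = 0 ∩ |AB|² = 3816/25]
   → A = (-14/5, 6)

A = (-14/5, 6)
D = (1/2, 15/2)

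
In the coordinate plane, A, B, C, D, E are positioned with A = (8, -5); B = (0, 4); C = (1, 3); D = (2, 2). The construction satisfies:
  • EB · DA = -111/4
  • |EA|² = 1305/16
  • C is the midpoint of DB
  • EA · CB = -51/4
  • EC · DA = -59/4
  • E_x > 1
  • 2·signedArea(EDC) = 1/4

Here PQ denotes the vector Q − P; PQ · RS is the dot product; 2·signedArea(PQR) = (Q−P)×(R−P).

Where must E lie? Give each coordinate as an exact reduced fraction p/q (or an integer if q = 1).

E = (2, 7/4)

1. E_x = 2  [EC · DA = -59/4 ∩ EA · CB = -51/4]
2. E_y = 7/4  [EC · DA = -59/4 ∩ EA · CB = -51/4]
   → E = (2, 7/4)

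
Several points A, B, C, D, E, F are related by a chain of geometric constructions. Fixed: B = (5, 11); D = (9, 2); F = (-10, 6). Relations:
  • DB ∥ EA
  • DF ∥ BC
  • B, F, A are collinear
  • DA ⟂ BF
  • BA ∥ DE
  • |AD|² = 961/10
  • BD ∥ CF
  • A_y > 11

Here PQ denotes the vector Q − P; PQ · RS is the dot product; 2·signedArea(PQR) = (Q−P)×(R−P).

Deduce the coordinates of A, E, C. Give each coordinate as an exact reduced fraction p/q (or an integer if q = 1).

1. A_x = 59/10  [B, F, A are collinear ∩ DA ⟂ BF]
2. A_y = 113/10  [B, F, A are collinear ∩ DA ⟂ BF]
   → A = (59/10, 113/10)
3. E_x = 99/10  [DB ∥ EA ∩ BA ∥ DE]
4. E_y = 23/10  [DB ∥ EA ∩ BA ∥ DE]
   → E = (99/10, 23/10)
5. C_x = -14  [BD ∥ CF ∩ DF ∥ BC]
6. C_y = 15  [BD ∥ CF ∩ DF ∥ BC]
   → C = (-14, 15)

A = (59/10, 113/10)
C = (-14, 15)
E = (99/10, 23/10)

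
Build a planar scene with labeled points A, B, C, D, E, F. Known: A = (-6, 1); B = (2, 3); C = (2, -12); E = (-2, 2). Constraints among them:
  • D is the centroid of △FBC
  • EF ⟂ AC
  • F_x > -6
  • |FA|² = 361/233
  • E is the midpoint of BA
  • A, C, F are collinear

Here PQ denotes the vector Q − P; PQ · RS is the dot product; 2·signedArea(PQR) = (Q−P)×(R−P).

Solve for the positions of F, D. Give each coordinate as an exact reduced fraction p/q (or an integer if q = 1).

1. F_x = -1246/233  [A, C, F are collinear ∩ EF ⟂ AC]
2. F_y = -14/233  [A, C, F are collinear ∩ EF ⟂ AC]
   → F = (-1246/233, -14/233)
3. D_x = -314/699  [D is the centroid of △FBC]
4. D_y = -2111/699  [D is the centroid of △FBC]
   → D = (-314/699, -2111/699)

D = (-314/699, -2111/699)
F = (-1246/233, -14/233)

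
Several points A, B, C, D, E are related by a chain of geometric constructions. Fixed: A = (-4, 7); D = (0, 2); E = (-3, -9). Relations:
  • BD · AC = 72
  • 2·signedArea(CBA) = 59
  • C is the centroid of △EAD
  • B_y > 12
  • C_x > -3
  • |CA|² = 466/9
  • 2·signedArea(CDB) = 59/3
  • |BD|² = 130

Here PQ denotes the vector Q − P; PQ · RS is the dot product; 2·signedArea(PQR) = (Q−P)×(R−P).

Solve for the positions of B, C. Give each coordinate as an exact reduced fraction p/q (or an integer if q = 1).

B = (3, 13)
C = (-7/3, 0)

1. C_x = -7/3  [C is the centroid of △EAD]
2. C_y = 0  [C is the centroid of △EAD]
   → C = (-7/3, 0)
3. B_x = 3  [BD · AC = 72 ∩ 2·signedArea(CBA) = 59]
4. B_y = 13  [BD · AC = 72 ∩ 2·signedArea(CBA) = 59]
   → B = (3, 13)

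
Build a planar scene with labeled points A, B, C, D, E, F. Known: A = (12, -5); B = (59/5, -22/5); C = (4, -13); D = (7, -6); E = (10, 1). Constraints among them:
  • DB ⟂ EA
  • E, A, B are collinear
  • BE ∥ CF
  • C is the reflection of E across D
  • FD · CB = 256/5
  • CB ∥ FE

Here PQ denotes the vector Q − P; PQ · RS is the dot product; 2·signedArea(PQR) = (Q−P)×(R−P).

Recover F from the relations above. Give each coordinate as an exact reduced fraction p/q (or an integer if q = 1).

F = (11/5, -38/5)

1. F_x = 11/5  [CB ∥ FE ∩ BE ∥ CF]
2. F_y = -38/5  [CB ∥ FE ∩ BE ∥ CF]
   → F = (11/5, -38/5)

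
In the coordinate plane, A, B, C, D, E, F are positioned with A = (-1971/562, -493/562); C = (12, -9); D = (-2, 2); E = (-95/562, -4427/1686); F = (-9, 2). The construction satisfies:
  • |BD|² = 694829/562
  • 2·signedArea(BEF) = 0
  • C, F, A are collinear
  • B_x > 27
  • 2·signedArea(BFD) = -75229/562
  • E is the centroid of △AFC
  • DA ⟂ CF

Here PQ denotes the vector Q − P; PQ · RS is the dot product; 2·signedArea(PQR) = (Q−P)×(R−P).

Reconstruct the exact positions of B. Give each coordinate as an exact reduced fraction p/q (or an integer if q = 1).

1. B_x = 15459/562  [2·signedArea(BEF) = 0 ∩ 2·signedArea(BFD) = -75229/562]
2. B_y = -9623/562  [2·signedArea(BEF) = 0 ∩ 2·signedArea(BFD) = -75229/562]
   → B = (15459/562, -9623/562)

B = (15459/562, -9623/562)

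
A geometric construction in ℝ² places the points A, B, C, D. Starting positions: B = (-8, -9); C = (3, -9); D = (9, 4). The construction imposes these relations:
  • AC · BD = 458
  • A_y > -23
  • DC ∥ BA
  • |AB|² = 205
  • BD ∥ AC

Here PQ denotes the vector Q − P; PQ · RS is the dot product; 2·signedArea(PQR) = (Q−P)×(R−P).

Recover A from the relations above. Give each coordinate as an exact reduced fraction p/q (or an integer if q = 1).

1. A_x = -14  [BD ∥ AC ∩ DC ∥ BA]
2. A_y = -22  [BD ∥ AC ∩ DC ∥ BA]
   → A = (-14, -22)

A = (-14, -22)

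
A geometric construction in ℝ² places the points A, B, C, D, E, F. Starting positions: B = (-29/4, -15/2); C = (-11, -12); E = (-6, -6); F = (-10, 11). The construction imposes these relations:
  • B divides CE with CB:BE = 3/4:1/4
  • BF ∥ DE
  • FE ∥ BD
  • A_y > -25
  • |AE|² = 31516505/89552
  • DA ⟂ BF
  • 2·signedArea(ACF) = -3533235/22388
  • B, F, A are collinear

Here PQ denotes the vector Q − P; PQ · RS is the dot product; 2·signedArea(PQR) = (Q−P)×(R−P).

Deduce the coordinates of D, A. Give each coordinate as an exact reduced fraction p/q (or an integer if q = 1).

A = (-105025/22388, -276651/11194)
D = (-13/4, -49/2)

1. D_x = -13/4  [BF ∥ DE ∩ FE ∥ BD]
2. D_y = -49/2  [BF ∥ DE ∩ FE ∥ BD]
   → D = (-13/4, -49/2)
3. A_x = -105025/22388  [B, F, A are collinear ∩ DA ⟂ BF]
4. A_y = -276651/11194  [B, F, A are collinear ∩ DA ⟂ BF]
   → A = (-105025/22388, -276651/11194)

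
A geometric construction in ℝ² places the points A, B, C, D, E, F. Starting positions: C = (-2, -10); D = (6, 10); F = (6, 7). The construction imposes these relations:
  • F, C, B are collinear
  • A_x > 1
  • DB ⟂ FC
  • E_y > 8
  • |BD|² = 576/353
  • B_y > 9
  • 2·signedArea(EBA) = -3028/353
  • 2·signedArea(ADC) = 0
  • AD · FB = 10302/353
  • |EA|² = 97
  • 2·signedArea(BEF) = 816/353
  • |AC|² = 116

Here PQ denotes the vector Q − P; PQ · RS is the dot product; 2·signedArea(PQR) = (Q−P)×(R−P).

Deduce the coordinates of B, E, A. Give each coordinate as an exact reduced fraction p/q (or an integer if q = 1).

A = (2, 0)
B = (2526/353, 3338/353)
E = (6, 9)

1. B_x = 2526/353  [F, C, B are collinear ∩ DB ⟂ FC]
2. B_y = 3338/353  [F, C, B are collinear ∩ DB ⟂ FC]
   → B = (2526/353, 3338/353)
3. A_x = 2  [2·signedArea(ADC) = 0 ∩ AD · FB = 10302/353]
4. A_y = 0  [2·signedArea(ADC) = 0 ∩ AD · FB = 10302/353]
   → A = (2, 0)
5. E_x = 6  [2·signedArea(EBA) = -3028/353 ∩ 2·signedArea(BEF) = 816/353]
6. E_y = 9  [2·signedArea(EBA) = -3028/353 ∩ 2·signedArea(BEF) = 816/353]
   → E = (6, 9)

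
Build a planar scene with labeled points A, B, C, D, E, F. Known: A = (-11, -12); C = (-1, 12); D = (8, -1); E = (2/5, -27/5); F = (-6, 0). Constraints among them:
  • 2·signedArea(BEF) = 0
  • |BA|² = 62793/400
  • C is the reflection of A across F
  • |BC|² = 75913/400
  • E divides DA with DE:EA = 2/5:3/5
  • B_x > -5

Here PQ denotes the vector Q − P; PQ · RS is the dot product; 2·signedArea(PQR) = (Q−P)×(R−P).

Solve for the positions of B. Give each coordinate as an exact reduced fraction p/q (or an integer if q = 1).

1. B_x = -22/5  [line -27/5·x + -32/5·y + -162/5 = 0 ∩ |BC|² = 75913/400]
2. B_y = -27/20  [line -27/5·x + -32/5·y + -162/5 = 0 ∩ |BC|² = 75913/400]
   → B = (-22/5, -27/20)

B = (-22/5, -27/20)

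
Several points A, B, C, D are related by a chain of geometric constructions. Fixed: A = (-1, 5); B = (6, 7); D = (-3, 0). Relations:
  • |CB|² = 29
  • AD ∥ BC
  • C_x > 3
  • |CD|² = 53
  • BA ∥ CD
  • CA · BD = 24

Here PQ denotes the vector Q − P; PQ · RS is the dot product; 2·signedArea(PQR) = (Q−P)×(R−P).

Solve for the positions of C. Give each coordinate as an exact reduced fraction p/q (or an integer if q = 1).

C = (4, 2)

1. C_x = 4  [BA ∥ CD ∩ AD ∥ BC]
2. C_y = 2  [BA ∥ CD ∩ AD ∥ BC]
   → C = (4, 2)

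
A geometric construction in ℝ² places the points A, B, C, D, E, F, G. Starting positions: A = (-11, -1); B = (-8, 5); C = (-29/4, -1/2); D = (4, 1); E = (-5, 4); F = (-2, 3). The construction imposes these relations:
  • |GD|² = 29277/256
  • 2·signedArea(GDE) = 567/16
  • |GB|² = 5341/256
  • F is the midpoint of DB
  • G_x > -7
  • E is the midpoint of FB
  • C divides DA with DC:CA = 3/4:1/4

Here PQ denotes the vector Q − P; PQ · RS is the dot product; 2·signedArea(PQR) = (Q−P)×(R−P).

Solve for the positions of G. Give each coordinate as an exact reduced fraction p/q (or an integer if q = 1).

1. G_x = -107/16  [line -3·x + -9·y + -231/16 = 0 ∩ |GB|² = 5341/256]
2. G_y = 5/8  [line -3·x + -9·y + -231/16 = 0 ∩ |GB|² = 5341/256]
   → G = (-107/16, 5/8)

G = (-107/16, 5/8)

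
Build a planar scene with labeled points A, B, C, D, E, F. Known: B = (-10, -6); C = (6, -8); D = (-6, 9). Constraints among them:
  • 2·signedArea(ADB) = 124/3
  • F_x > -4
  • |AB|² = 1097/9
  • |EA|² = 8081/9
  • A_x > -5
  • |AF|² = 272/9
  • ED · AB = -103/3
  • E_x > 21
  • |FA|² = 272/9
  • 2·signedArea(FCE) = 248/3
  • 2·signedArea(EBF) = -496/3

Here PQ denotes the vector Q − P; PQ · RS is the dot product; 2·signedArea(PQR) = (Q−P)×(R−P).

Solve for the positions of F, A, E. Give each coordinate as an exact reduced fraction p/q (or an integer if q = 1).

1. A_x = -14/3  [line 15·x + -4·y + 254/3 = 0 ∩ |AB|² = 1097/9]
2. A_y = 11/3  [line 15·x + -4·y + 254/3 = 0 ∩ |AB|² = 1097/9]
   → A = (-14/3, 11/3)
3. E_x = 22  [line 16/3·x + 29/3·y + -62/3 = 0 ∩ |EA|² = 8081/9]
4. E_y = -10  [line 16/3·x + 29/3·y + -62/3 = 0 ∩ |EA|² = 8081/9]
   → E = (22, -10)
5. F_x = -10/3  [line 2·x + 16·y + 100/3 = 0 ∩ |FA|² = 272/9]
6. F_y = -5/3  [line 2·x + 16·y + 100/3 = 0 ∩ |FA|² = 272/9]
   → F = (-10/3, -5/3)

A = (-14/3, 11/3)
E = (22, -10)
F = (-10/3, -5/3)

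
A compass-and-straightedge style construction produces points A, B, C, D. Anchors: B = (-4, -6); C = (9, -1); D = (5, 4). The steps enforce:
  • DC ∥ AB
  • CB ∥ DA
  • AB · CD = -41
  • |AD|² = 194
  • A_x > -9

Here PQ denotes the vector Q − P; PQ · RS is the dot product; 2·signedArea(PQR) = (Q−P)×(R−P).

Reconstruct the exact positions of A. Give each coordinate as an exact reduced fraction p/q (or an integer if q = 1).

A = (-8, -1)

1. A_x = -8  [DC ∥ AB ∩ CB ∥ DA]
2. A_y = -1  [DC ∥ AB ∩ CB ∥ DA]
   → A = (-8, -1)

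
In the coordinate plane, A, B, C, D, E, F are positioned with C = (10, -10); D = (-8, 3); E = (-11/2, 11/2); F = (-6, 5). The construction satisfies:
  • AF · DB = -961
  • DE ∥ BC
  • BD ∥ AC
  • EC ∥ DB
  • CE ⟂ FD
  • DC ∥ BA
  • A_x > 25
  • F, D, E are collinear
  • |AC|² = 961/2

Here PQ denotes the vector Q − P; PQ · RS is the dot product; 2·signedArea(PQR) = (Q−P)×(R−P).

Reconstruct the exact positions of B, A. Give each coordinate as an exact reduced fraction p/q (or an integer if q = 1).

A = (51/2, -51/2)
B = (15/2, -25/2)

1. B_x = 15/2  [DE ∥ BC ∩ EC ∥ DB]
2. B_y = -25/2  [DE ∥ BC ∩ EC ∥ DB]
   → B = (15/2, -25/2)
3. A_x = 51/2  [BD ∥ AC ∩ DC ∥ BA]
4. A_y = -51/2  [BD ∥ AC ∩ DC ∥ BA]
   → A = (51/2, -51/2)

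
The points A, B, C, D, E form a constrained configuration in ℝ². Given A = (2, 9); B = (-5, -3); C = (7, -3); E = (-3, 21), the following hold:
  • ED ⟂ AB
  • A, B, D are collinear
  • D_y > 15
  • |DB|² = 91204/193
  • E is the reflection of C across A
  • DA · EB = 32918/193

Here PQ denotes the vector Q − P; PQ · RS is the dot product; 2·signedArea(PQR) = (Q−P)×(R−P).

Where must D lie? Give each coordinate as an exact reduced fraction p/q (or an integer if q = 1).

D = (1149/193, 3045/193)

1. D_x = 1149/193  [A, B, D are collinear ∩ ED ⟂ AB]
2. D_y = 3045/193  [A, B, D are collinear ∩ ED ⟂ AB]
   → D = (1149/193, 3045/193)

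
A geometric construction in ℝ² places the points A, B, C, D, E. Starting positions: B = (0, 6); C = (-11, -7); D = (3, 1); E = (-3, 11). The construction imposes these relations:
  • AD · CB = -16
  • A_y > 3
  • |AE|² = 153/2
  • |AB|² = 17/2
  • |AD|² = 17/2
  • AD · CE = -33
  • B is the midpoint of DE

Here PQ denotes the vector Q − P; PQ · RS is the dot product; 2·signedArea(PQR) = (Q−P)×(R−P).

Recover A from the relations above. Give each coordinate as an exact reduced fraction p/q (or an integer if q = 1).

1. A_x = 3/2  [AD · CB = -16 ∩ AD · CE = -33]
2. A_y = 7/2  [AD · CB = -16 ∩ AD · CE = -33]
   → A = (3/2, 7/2)

A = (3/2, 7/2)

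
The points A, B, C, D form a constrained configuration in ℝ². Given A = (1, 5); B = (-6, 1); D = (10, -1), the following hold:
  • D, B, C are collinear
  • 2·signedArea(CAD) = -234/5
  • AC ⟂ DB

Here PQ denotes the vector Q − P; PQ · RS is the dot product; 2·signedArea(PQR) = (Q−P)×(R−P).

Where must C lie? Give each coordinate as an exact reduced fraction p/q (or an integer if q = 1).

1. C_x = 2/5  [D, B, C are collinear ∩ AC ⟂ DB]
2. C_y = 1/5  [D, B, C are collinear ∩ AC ⟂ DB]
   → C = (2/5, 1/5)

C = (2/5, 1/5)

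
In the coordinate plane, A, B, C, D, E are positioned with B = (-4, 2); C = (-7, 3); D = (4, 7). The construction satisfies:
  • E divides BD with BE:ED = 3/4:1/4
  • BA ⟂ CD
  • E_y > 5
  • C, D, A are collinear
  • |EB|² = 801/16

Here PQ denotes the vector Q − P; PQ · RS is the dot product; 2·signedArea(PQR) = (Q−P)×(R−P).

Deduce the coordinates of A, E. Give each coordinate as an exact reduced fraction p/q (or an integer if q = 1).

A = (-640/137, 527/137)
E = (2, 23/4)

1. A_x = -640/137  [C, D, A are collinear ∩ BA ⟂ CD]
2. A_y = 527/137  [C, D, A are collinear ∩ BA ⟂ CD]
   → A = (-640/137, 527/137)
3. E_x = 2  [E divides BD with BE:ED = 3/4:1/4]
4. E_y = 23/4  [E divides BD with BE:ED = 3/4:1/4]
   → E = (2, 23/4)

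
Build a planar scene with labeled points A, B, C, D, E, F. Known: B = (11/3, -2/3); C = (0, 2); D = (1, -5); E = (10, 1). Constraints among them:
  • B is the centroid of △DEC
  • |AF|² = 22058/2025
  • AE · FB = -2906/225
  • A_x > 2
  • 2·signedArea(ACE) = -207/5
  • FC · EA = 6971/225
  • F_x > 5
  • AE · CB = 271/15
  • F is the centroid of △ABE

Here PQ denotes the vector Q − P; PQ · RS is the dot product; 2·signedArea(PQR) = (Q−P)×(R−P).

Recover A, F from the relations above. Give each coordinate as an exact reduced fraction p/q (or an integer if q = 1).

A = (13/5, -12/5)
F = (244/45, -31/45)

1. A_x = 13/5  [AE · CB = 271/15 ∩ 2·signedArea(ACE) = -207/5]
2. A_y = -12/5  [AE · CB = 271/15 ∩ 2·signedArea(ACE) = -207/5]
   → A = (13/5, -12/5)
3. F_x = 244/45  [F is the centroid of △ABE]
4. F_y = -31/45  [F is the centroid of △ABE]
   → F = (244/45, -31/45)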